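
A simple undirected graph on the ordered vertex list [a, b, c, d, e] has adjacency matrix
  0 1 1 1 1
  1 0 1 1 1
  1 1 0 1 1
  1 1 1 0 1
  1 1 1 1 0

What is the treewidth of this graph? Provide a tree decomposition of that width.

Treewidth 4.
Bags: B1 = {a, b, c, d, e}
Tree: (single bag)

With just one bag of size 5, the width is 5 − 1 = 4, so tw(G) ≤ 4. For the lower bound, the 5 vertices {a, b, c, d, e} are pairwise adjacent, and any tree decomposition puts a clique entirely inside one bag — forcing width ≥ 4. The upper and lower bounds meet at 4, so that is the treewidth.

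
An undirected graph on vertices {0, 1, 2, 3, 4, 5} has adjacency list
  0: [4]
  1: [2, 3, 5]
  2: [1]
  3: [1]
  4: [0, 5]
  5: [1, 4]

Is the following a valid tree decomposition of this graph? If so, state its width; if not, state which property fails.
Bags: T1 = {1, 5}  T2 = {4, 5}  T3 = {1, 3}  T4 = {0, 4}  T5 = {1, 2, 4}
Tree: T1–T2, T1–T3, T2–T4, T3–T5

A tree decomposition must satisfy three properties: every vertex lies in some bag; for every edge, both endpoints lie together in some bag; and for every vertex, the bags containing it form a connected subtree. Here bags containing vertex 4 are not connected in the tree, so the decomposition is invalid.

No — bags containing vertex 4 are not connected in the tree.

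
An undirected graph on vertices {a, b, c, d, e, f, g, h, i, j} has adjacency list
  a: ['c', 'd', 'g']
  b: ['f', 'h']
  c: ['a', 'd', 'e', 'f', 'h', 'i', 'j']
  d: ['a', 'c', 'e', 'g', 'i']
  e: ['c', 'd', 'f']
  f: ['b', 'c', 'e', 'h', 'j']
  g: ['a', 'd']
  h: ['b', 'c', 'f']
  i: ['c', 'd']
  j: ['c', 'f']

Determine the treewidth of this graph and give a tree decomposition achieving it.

Every bag has size at most 3, so the width is 3 − 1 = 2 and tw(G) ≤ 2. For the lower bound, the 3 vertices {a, d, g} are pairwise adjacent, and any tree decomposition puts a clique entirely inside one bag — forcing width ≥ 2. The upper and lower bounds meet at 2, so that is the treewidth.

Treewidth 2.
One optimal decomposition is:
Bags: B1 = {c, f, j}  B2 = {c, e, f}  B3 = {c, f, h}  B4 = {b, f, h}  B5 = {c, d, e}  B6 = {c, d, i}  B7 = {a, c, d}  B8 = {a, d, g}
Tree: B1–B2, B1–B3, B3–B4, B2–B5, B5–B6, B6–B7, B7–B8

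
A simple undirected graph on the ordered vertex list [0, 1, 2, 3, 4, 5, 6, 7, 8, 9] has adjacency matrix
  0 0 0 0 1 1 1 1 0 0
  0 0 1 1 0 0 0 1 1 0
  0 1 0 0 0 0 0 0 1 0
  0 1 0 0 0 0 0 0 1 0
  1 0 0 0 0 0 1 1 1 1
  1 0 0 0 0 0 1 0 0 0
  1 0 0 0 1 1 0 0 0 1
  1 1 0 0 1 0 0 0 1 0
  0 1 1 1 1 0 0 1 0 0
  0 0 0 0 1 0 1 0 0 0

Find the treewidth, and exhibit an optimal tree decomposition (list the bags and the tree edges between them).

Treewidth 2.
One such decomposition:
Bags: B1 = {4, 7, 8}  B2 = {0, 4, 7}  B3 = {1, 7, 8}  B4 = {1, 2, 8}  B5 = {0, 4, 6}  B6 = {1, 3, 8}  B7 = {4, 6, 9}  B8 = {0, 5, 6}
Tree: B1–B2, B1–B3, B3–B4, B2–B5, B3–B6, B5–B7, B5–B8

Each bag holds 3 vertices, so the decomposition has width 2, which upper-bounds the treewidth. On the other hand G contains the 3-clique {1, 2, 8}. A clique must lie in a single bag of any decomposition, so no decomposition can have width below 2. Therefore the treewidth is 2.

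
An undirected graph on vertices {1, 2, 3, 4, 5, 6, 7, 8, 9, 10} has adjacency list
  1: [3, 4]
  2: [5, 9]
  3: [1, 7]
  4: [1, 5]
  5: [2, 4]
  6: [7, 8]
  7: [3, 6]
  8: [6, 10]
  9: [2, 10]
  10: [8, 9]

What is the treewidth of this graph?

2

A width-2 tree decomposition is:
Bags: B1 = {8, 9, 10}  B2 = {6, 8, 9}  B3 = {6, 7, 9}  B4 = {3, 7, 9}  B5 = {1, 3, 9}  B6 = {1, 4, 9}  B7 = {4, 5, 9}  B8 = {2, 5, 9}
Tree: B1–B2, B2–B3, B3–B4, B4–B5, B5–B6, B6–B7, B7–B8
Each bag holds 3 vertices, so the decomposition has width 2, which upper-bounds the treewidth. For the lower bound, G contains the cycle 9–10–8–6–7–3–1–4–5–2–9, so G is not a forest; only forests have treewidth ≤ 1, hence tw(G) ≥ 2. Hence tw(G) = 2 exactly.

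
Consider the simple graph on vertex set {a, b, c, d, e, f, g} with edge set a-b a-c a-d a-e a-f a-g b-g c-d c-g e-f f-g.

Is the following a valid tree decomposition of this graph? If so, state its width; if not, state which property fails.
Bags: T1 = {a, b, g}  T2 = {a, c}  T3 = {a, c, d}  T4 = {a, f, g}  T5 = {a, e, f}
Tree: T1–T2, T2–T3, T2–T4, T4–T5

A tree decomposition must satisfy three properties: every vertex lies in some bag; for every edge, both endpoints lie together in some bag; and for every vertex, the bags containing it form a connected subtree. Here edge (g,c) lies in no bag, so the decomposition is invalid.

No — edge (g,c) lies in no bag.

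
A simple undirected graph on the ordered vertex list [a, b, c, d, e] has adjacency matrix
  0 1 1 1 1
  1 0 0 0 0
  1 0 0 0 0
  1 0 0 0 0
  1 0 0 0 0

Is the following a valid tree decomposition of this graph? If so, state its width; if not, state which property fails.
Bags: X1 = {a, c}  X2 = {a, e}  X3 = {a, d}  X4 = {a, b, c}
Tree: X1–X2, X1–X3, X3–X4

A tree decomposition must satisfy three properties: every vertex lies in some bag; for every edge, both endpoints lie together in some bag; and for every vertex, the bags containing it form a connected subtree. Here bags containing vertex c are not connected in the tree, so the decomposition is invalid.

No — bags containing vertex c are not connected in the tree.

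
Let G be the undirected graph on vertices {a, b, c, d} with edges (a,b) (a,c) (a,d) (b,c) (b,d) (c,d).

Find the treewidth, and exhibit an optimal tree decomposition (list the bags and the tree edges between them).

A single bag containing all 4 vertices is trivially a valid decomposition of width 3. On the other hand G contains the 4-clique {a, b, c, d}. A clique must lie in a single bag of any decomposition, so no decomposition can have width below 3. The upper and lower bounds meet at 3, so that is the treewidth.

Treewidth 3.
One such decomposition:
Bags: B1 = {a, b, c, d}
Tree: (single bag)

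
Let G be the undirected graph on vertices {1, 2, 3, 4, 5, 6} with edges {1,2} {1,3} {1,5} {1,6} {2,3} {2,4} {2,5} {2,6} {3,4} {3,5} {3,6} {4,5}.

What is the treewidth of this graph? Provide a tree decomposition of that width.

Treewidth 3.
One such decomposition:
Bags: B1 = {1, 2, 3, 5}  B2 = {2, 3, 4, 5}  B3 = {1, 2, 3, 6}
Tree: B1–B2, B1–B3

Every bag has size at most 4, so the width is 4 − 1 = 3 and tw(G) ≤ 3. For the lower bound, the 4 vertices {1, 2, 3, 5} are pairwise adjacent, and any tree decomposition puts a clique entirely inside one bag — forcing width ≥ 3. Hence tw(G) = 3 exactly.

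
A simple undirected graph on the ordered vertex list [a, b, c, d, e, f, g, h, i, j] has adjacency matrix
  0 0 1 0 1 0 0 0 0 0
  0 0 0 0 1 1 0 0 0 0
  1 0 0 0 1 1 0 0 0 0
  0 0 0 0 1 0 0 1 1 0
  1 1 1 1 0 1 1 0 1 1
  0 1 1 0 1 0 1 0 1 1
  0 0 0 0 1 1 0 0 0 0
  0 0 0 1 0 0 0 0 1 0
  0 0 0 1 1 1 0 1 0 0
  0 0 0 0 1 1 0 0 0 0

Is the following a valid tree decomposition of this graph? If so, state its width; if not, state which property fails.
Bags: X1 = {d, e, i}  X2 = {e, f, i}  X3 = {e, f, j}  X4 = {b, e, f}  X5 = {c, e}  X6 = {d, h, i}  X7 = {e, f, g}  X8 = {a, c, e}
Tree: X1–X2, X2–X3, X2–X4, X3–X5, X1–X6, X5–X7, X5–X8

No — edge (f,c) lies in no bag.

A tree decomposition must satisfy three properties: every vertex lies in some bag; for every edge, both endpoints lie together in some bag; and for every vertex, the bags containing it form a connected subtree. Here edge (f,c) lies in no bag, so the decomposition is invalid.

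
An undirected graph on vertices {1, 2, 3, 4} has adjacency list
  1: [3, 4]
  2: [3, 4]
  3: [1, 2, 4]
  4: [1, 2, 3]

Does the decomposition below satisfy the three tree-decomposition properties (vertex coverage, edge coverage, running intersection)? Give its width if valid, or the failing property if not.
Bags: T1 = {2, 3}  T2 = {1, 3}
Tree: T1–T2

A tree decomposition must satisfy three properties: every vertex lies in some bag; for every edge, both endpoints lie together in some bag; and for every vertex, the bags containing it form a connected subtree. Here vertex 4 appears in no bag, so the decomposition is invalid.

No — vertex 4 appears in no bag.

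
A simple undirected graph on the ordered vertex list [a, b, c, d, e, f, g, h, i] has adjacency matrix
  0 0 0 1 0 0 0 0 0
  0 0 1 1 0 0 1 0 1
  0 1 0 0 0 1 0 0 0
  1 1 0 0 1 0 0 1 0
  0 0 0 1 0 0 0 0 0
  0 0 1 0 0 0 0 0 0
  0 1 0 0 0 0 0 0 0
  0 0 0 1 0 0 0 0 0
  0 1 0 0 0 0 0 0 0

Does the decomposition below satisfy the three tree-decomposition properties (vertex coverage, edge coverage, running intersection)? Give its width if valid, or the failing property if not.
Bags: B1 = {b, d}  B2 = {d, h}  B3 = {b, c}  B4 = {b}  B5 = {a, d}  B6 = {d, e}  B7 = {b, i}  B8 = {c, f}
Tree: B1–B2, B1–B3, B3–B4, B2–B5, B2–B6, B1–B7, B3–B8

A tree decomposition must satisfy three properties: every vertex lies in some bag; for every edge, both endpoints lie together in some bag; and for every vertex, the bags containing it form a connected subtree. Here vertex g appears in no bag, so the decomposition is invalid.

No — vertex g appears in no bag.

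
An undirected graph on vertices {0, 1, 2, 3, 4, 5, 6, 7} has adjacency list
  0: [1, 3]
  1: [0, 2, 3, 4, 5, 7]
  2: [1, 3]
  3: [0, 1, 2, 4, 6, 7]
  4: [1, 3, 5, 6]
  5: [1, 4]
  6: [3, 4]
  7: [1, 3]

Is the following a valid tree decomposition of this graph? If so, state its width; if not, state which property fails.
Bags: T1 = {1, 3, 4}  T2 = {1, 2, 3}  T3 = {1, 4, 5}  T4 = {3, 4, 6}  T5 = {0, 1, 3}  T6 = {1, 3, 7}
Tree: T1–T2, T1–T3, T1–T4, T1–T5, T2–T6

Vertex coverage: the bags together contain {0, 1, 2, 3, 4, 5, 6, 7}, the full vertex set. Edge coverage: each edge of G has both endpoints in at least one bag. Running intersection: for every vertex, the bags containing it form a connected subtree. All three properties hold, so this is a valid tree decomposition of width max|bag| − 1 = 2, and hence tw(G) ≤ 2.

Yes; width 2.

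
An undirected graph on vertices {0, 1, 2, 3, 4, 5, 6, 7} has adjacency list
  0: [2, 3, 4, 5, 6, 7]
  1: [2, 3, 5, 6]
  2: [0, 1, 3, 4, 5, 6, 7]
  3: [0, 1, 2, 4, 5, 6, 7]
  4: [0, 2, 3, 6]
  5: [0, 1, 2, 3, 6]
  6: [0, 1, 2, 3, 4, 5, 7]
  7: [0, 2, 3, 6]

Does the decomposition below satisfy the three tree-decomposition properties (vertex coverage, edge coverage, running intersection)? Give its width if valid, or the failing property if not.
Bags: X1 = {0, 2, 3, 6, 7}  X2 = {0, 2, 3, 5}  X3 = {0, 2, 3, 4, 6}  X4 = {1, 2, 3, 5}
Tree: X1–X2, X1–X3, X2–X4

No — edge (6,5) lies in no bag.

A tree decomposition must satisfy three properties: every vertex lies in some bag; for every edge, both endpoints lie together in some bag; and for every vertex, the bags containing it form a connected subtree. Here edge (6,5) lies in no bag, so the decomposition is invalid.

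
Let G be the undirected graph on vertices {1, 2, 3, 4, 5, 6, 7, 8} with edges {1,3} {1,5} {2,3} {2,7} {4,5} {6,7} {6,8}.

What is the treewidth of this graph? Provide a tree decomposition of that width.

The largest bag has 2 vertices, giving width 1; this decomposition certifies tw(G) ≤ 1. G has an edge, so its treewidth is at least 1. Therefore the treewidth is 1.

Treewidth 1.
One optimal decomposition is:
Bags: B1 = {6, 8}  B2 = {6, 7}  B3 = {2, 7}  B4 = {2, 3}  B5 = {1, 3}  B6 = {1, 5}  B7 = {4, 5}
Tree: B1–B2, B2–B3, B3–B4, B4–B5, B5–B6, B6–B7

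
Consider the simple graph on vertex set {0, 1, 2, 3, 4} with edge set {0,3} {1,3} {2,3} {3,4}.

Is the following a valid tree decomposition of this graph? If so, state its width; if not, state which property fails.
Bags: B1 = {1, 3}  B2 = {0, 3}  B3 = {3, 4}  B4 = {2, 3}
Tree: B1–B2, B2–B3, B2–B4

Yes; width 1.

Every vertex of G appears in some bag (union = {0, 1, 2, 3, 4}); every edge is covered by a bag; and for each vertex v the set of bags containing v is connected in the bag tree. The decomposition is therefore valid. The largest bag has 2 vertices, so the width is 1.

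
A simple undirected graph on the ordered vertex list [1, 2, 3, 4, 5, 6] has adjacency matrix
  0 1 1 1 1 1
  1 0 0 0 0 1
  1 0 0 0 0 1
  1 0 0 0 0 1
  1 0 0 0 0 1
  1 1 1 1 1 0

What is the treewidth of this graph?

2

A width-2 tree decomposition is:
Bags: B1 = {1, 4, 6}  B2 = {1, 2, 6}  B3 = {1, 5, 6}  B4 = {1, 3, 6}
Tree: B1–B2, B2–B3, B3–B4
The largest bag has 3 vertices, giving width 2; this decomposition certifies tw(G) ≤ 2. For the lower bound, the 3 vertices {1, 2, 6} are pairwise adjacent, and any tree decomposition puts a clique entirely inside one bag — forcing width ≥ 2. Combining the bounds, tw(G) = 2.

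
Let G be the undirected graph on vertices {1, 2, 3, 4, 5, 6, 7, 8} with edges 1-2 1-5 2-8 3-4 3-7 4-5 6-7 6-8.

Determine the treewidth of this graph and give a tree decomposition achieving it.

Each bag holds 3 vertices, so the decomposition has width 2, which upper-bounds the treewidth. The edges 3–4–5–1–2–8–6–7–3 form a cycle, so G is not a tree and its treewidth is at least 2. Combining the bounds, tw(G) = 2.

Treewidth 2.
Bags: B1 = {3, 4, 5}  B2 = {1, 3, 5}  B3 = {1, 2, 3}  B4 = {2, 3, 8}  B5 = {3, 6, 8}  B6 = {3, 6, 7}
Tree: B1–B2, B2–B3, B3–B4, B4–B5, B5–B6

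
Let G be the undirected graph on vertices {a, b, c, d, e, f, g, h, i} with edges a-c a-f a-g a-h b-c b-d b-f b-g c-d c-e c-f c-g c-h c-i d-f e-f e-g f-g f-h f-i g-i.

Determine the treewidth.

3

A width-3 tree decomposition is:
Bags: B1 = {c, f, g, i}  B2 = {b, c, f, g}  B3 = {a, c, f, g}  B4 = {a, c, f, h}  B5 = {c, e, f, g}  B6 = {b, c, d, f}
Tree: B1–B2, B2–B3, B3–B4, B2–B5, B2–B6
The largest bag has 4 vertices, giving width 3; this decomposition certifies tw(G) ≤ 3. On the other hand G contains the 4-clique {b, c, d, f}. A clique must lie in a single bag of any decomposition, so no decomposition can have width below 3. Hence tw(G) = 3 exactly.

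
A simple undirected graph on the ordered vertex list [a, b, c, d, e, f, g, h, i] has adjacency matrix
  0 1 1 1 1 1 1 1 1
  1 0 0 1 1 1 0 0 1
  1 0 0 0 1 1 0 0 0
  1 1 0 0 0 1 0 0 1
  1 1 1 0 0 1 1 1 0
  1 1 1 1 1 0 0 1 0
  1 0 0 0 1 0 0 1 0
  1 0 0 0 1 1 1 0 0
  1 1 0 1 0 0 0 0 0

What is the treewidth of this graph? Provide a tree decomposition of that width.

Each bag holds 4 vertices, so the decomposition has width 3, which upper-bounds the treewidth. For the lower bound, the 4 vertices {a, e, g, h} are pairwise adjacent, and any tree decomposition puts a clique entirely inside one bag — forcing width ≥ 3. Combining the bounds, tw(G) = 3.

Treewidth 3.
One optimal decomposition is:
Bags: B1 = {a, e, g, h}  B2 = {a, e, f, h}  B3 = {a, b, e, f}  B4 = {a, b, d, f}  B5 = {a, b, d, i}  B6 = {a, c, e, f}
Tree: B1–B2, B2–B3, B3–B4, B4–B5, B2–B6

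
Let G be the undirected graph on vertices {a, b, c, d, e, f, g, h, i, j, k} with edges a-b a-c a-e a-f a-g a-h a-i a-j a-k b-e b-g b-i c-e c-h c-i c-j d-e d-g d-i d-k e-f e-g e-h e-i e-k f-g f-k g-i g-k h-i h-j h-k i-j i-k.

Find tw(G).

A width-4 tree decomposition is:
Bags: B1 = {a, e, g, i, k}  B2 = {a, e, h, i, k}  B3 = {a, e, f, g, k}  B4 = {d, e, g, i, k}  B5 = {a, c, e, h, i}  B6 = {a, b, e, g, i}  B7 = {a, c, h, i, j}
Tree: B1–B2, B1–B3, B1–B4, B2–B5, B1–B6, B5–B7
Every bag has size at most 5, so the width is 5 − 1 = 4 and tw(G) ≤ 4. On the other hand G contains the 5-clique {a, e, f, g, k}. A clique must lie in a single bag of any decomposition, so no decomposition can have width below 4. Hence tw(G) = 4 exactly.

4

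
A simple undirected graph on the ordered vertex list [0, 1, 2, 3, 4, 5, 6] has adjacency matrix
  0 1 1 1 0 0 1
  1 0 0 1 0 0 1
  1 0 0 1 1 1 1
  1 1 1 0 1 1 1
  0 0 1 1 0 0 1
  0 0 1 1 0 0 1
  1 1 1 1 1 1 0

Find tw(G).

A width-3 tree decomposition is:
Bags: B1 = {2, 3, 5, 6}  B2 = {0, 2, 3, 6}  B3 = {0, 1, 3, 6}  B4 = {2, 3, 4, 6}
Tree: B1–B2, B2–B3, B2–B4
Each bag holds 4 vertices, so the decomposition has width 3, which upper-bounds the treewidth. On the other hand G contains the 4-clique {0, 1, 3, 6}. A clique must lie in a single bag of any decomposition, so no decomposition can have width below 3. The upper and lower bounds meet at 3, so that is the treewidth.

3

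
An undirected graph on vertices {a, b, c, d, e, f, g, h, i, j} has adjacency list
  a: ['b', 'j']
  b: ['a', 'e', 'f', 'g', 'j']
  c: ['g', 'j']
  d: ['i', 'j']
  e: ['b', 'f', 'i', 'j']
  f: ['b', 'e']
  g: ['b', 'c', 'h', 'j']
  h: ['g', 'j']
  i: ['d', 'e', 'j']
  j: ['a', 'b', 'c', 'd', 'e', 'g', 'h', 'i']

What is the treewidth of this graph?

A width-2 tree decomposition is:
Bags: B1 = {b, e, j}  B2 = {e, i, j}  B3 = {b, g, j}  B4 = {a, b, j}  B5 = {c, g, j}  B6 = {g, h, j}  B7 = {d, i, j}  B8 = {b, e, f}
Tree: B1–B2, B1–B3, B3–B4, B3–B5, B3–B6, B2–B7, B1–B8
Every bag has size at most 3, so the width is 3 − 1 = 2 and tw(G) ≤ 2. For the lower bound, the 3 vertices {d, i, j} are pairwise adjacent, and any tree decomposition puts a clique entirely inside one bag — forcing width ≥ 2. Combining the bounds, tw(G) = 2.

2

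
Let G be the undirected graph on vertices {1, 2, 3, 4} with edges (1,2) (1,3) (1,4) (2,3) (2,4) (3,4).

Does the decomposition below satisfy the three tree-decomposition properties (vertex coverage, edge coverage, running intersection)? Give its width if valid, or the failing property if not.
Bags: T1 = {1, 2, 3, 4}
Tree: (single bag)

Vertex coverage: the bags together contain {1, 2, 3, 4}, the full vertex set. Edge coverage: each edge of G has both endpoints in at least one bag. Running intersection: for every vertex, the bags containing it form a connected subtree. All three properties hold, so this is a valid tree decomposition of width max|bag| − 1 = 3, and hence tw(G) ≤ 3.

Yes; width 3.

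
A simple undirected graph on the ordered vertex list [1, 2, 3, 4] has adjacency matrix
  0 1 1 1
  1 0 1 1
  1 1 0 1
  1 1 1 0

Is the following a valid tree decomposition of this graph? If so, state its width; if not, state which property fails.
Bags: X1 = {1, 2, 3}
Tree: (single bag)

A tree decomposition must satisfy three properties: every vertex lies in some bag; for every edge, both endpoints lie together in some bag; and for every vertex, the bags containing it form a connected subtree. Here vertex 4 appears in no bag, so the decomposition is invalid.

No — vertex 4 appears in no bag.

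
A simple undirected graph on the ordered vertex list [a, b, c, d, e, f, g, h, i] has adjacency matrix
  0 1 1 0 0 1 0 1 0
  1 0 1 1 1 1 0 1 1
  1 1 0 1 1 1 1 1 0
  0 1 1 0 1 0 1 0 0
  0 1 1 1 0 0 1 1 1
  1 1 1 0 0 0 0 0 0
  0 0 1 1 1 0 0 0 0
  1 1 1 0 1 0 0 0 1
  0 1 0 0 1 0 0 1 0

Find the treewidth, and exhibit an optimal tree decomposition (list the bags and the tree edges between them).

Every bag has size at most 4, so the width is 4 − 1 = 3 and tw(G) ≤ 3. For the lower bound, the 4 vertices {c, d, e, g} are pairwise adjacent, and any tree decomposition puts a clique entirely inside one bag — forcing width ≥ 3. Combining the bounds, tw(G) = 3.

Treewidth 3.
Bags: B1 = {a, b, c, h}  B2 = {b, c, e, h}  B3 = {b, e, h, i}  B4 = {a, b, c, f}  B5 = {b, c, d, e}  B6 = {c, d, e, g}
Tree: B1–B2, B2–B3, B1–B4, B2–B5, B5–B6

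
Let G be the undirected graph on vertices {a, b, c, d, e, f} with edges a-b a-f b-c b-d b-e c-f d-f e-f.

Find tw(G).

A width-2 tree decomposition is:
Bags: B1 = {a, b, f}  B2 = {b, d, f}  B3 = {b, e, f}  B4 = {b, c, f}
Tree: B1–B2, B2–B3, B3–B4
Every bag has size at most 3, so the width is 3 − 1 = 2 and tw(G) ≤ 2. For the lower bound, G contains the cycle b–a–f–d–b, so G is not a forest; only forests have treewidth ≤ 1, hence tw(G) ≥ 2. Therefore the treewidth is 2.

2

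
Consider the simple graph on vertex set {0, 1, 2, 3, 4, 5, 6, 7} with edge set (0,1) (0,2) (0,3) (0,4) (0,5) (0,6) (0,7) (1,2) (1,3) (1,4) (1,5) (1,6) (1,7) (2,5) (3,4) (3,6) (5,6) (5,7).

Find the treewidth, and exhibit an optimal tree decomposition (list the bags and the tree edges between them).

The largest bag has 4 vertices, giving width 3; this decomposition certifies tw(G) ≤ 3. On the other hand G contains the 4-clique {0, 1, 3, 4}. A clique must lie in a single bag of any decomposition, so no decomposition can have width below 3. The upper and lower bounds meet at 3, so that is the treewidth.

Treewidth 3.
One such decomposition:
Bags: B1 = {0, 1, 5, 6}  B2 = {0, 1, 5, 7}  B3 = {0, 1, 3, 6}  B4 = {0, 1, 2, 5}  B5 = {0, 1, 3, 4}
Tree: B1–B2, B1–B3, B2–B4, B3–B5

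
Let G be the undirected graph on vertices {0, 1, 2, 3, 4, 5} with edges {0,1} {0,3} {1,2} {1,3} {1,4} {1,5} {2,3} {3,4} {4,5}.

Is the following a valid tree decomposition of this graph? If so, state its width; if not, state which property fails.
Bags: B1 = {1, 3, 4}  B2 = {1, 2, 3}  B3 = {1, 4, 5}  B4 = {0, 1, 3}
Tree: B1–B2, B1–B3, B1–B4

Vertex coverage: the bags together contain {0, 1, 2, 3, 4, 5}, the full vertex set. Edge coverage: each edge of G has both endpoints in at least one bag. Running intersection: for every vertex, the bags containing it form a connected subtree. All three properties hold, so this is a valid tree decomposition of width max|bag| − 1 = 2, and hence tw(G) ≤ 2.

Yes; width 2.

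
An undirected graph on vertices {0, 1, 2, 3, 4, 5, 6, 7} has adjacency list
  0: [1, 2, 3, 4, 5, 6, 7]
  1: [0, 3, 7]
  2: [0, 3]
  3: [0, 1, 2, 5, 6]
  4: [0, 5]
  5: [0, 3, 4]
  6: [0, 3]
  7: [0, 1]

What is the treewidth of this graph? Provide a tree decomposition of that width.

The largest bag has 3 vertices, giving width 2; this decomposition certifies tw(G) ≤ 2. For the lower bound, the 3 vertices {0, 1, 3} are pairwise adjacent, and any tree decomposition puts a clique entirely inside one bag — forcing width ≥ 2. The upper and lower bounds meet at 2, so that is the treewidth.

Treewidth 2.
Bags: B1 = {0, 2, 3}  B2 = {0, 3, 6}  B3 = {0, 3, 5}  B4 = {0, 1, 3}  B5 = {0, 1, 7}  B6 = {0, 4, 5}
Tree: B1–B2, B2–B3, B2–B4, B4–B5, B3–B6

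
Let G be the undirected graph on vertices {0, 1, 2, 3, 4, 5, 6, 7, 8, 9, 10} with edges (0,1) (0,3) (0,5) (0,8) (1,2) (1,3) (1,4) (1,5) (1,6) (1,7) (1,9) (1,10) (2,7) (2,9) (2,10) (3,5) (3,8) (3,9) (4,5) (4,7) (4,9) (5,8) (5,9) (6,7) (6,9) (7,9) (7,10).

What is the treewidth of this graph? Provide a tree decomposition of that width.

Treewidth 3.
Bags: B1 = {1, 2, 7, 9}  B2 = {1, 4, 7, 9}  B3 = {1, 4, 5, 9}  B4 = {1, 6, 7, 9}  B5 = {1, 3, 5, 9}  B6 = {1, 2, 7, 10}  B7 = {0, 1, 3, 5}  B8 = {0, 3, 5, 8}
Tree: B1–B2, B2–B3, B1–B4, B3–B5, B1–B6, B5–B7, B7–B8

Each bag holds 4 vertices, so the decomposition has width 3, which upper-bounds the treewidth. Conversely, {0, 3, 5, 8} is a clique of size 4, and the vertices of any clique must share a bag in every tree decomposition; so some bag has ≥ 4 vertices and tw(G) ≥ 3. Combining the bounds, tw(G) = 3.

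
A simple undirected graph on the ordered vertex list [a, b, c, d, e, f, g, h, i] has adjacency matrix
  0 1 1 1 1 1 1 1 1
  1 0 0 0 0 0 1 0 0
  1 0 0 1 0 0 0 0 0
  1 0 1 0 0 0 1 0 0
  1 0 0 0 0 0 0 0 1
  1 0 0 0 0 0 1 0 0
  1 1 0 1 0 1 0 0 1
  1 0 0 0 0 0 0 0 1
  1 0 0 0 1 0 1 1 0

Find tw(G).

2

A width-2 tree decomposition is:
Bags: B1 = {a, h, i}  B2 = {a, g, i}  B3 = {a, b, g}  B4 = {a, f, g}  B5 = {a, d, g}  B6 = {a, e, i}  B7 = {a, c, d}
Tree: B1–B2, B2–B3, B3–B4, B3–B5, B1–B6, B5–B7
Each bag holds 3 vertices, so the decomposition has width 2, which upper-bounds the treewidth. On the other hand G contains the 3-clique {a, d, g}. A clique must lie in a single bag of any decomposition, so no decomposition can have width below 2. Hence tw(G) = 2 exactly.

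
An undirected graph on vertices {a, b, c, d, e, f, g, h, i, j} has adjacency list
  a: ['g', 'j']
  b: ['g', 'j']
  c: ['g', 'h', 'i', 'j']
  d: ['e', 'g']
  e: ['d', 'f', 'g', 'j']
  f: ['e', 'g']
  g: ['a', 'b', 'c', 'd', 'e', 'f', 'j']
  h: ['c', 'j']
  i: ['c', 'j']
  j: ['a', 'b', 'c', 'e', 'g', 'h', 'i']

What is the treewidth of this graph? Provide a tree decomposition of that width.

Each bag holds 3 vertices, so the decomposition has width 2, which upper-bounds the treewidth. On the other hand G contains the 3-clique {d, e, g}. A clique must lie in a single bag of any decomposition, so no decomposition can have width below 2. Combining the bounds, tw(G) = 2.

Treewidth 2.
Bags: B1 = {b, g, j}  B2 = {e, g, j}  B3 = {c, g, j}  B4 = {c, i, j}  B5 = {d, e, g}  B6 = {a, g, j}  B7 = {c, h, j}  B8 = {e, f, g}
Tree: B1–B2, B1–B3, B3–B4, B2–B5, B3–B6, B4–B7, B2–B8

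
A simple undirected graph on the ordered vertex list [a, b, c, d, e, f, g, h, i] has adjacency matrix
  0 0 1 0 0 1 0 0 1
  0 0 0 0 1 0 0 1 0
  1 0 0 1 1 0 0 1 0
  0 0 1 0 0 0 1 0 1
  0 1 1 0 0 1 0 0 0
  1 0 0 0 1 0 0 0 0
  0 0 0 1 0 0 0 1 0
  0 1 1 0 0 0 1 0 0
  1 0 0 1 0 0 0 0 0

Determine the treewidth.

A width-3 tree decomposition is:
Bags: B1 = {a, d, g, i}  B2 = {a, c, d, g}  B3 = {a, c, g, h}  B4 = {a, c, f, h}  B5 = {c, e, f, h}  B6 = {b, e, f, h}
Tree: B1–B2, B2–B3, B3–B4, B4–B5, B5–B6
Each bag holds 4 vertices, so the decomposition has width 3, which upper-bounds the treewidth. For the lower bound: the 4 vertex sets {d,g,i}, {a}, {c}, {b,e,f,h} are disjoint, each induces a connected subgraph, and every pair is joined by at least one edge of G. Contracting each set to a single vertex therefore yields K_{4} as a minor, and since treewidth is minor-monotone, tw(G) ≥ tw(K_{4}) = 3. Therefore the treewidth is 3.

3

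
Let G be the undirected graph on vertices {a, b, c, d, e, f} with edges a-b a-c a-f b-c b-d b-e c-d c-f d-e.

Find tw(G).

2

A width-2 tree decomposition is:
Bags: B1 = {b, c, d}  B2 = {b, d, e}  B3 = {a, b, c}  B4 = {a, c, f}
Tree: B1–B2, B1–B3, B3–B4
Each bag holds 3 vertices, so the decomposition has width 2, which upper-bounds the treewidth. For the lower bound, the 3 vertices {b, d, e} are pairwise adjacent, and any tree decomposition puts a clique entirely inside one bag — forcing width ≥ 2. The upper and lower bounds meet at 2, so that is the treewidth.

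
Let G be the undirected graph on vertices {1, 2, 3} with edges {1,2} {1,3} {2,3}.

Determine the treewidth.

A width-2 tree decomposition is:
Bags: B1 = {1, 2, 3}
Tree: (single bag)
With just one bag of size 3, the width is 3 − 1 = 2, so tw(G) ≤ 2. On the other hand G contains the 3-clique {1, 2, 3}. A clique must lie in a single bag of any decomposition, so no decomposition can have width below 2. The upper and lower bounds meet at 2, so that is the treewidth.

2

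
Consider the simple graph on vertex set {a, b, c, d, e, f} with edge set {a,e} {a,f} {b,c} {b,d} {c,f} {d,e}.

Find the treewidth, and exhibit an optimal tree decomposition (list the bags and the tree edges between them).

Treewidth 2.
One optimal decomposition is:
Bags: B1 = {a, d, e}  B2 = {a, d, f}  B3 = {c, d, f}  B4 = {b, c, d}
Tree: B1–B2, B2–B3, B3–B4

Each bag holds 3 vertices, so the decomposition has width 2, which upper-bounds the treewidth. For the lower bound, G contains the cycle d–e–a–f–c–b–d, so G is not a forest; only forests have treewidth ≤ 1, hence tw(G) ≥ 2. The upper and lower bounds meet at 2, so that is the treewidth.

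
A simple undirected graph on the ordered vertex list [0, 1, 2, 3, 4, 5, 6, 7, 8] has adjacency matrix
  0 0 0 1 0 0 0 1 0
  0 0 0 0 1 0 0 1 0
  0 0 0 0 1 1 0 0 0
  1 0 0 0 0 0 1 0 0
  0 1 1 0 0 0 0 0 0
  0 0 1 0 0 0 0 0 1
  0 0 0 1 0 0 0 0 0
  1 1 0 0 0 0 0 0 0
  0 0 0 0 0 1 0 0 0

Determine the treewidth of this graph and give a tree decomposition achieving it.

Treewidth 1.
Bags: B1 = {5, 8}  B2 = {2, 5}  B3 = {2, 4}  B4 = {1, 4}  B5 = {1, 7}  B6 = {0, 7}  B7 = {0, 3}  B8 = {3, 6}
Tree: B1–B2, B2–B3, B3–B4, B4–B5, B5–B6, B6–B7, B7–B8

Each bag holds 2 vertices, so the decomposition has width 1, which upper-bounds the treewidth. Since G has at least one edge (e.g. 8–5), it is not an edgeless graph, so tw(G) ≥ 1. Therefore the treewidth is 1.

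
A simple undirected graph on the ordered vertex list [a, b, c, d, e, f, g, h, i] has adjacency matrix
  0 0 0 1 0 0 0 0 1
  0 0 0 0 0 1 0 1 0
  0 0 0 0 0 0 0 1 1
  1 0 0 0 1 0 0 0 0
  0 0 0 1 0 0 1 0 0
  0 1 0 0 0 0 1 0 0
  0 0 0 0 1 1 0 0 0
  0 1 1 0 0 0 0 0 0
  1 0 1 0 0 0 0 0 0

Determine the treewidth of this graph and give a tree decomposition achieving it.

Each bag holds 3 vertices, so the decomposition has width 2, which upper-bounds the treewidth. For the lower bound, G contains the cycle b–h–c–i–a–d–e–g–f–b, so G is not a forest; only forests have treewidth ≤ 1, hence tw(G) ≥ 2. Combining the bounds, tw(G) = 2.

Treewidth 2.
Bags: B1 = {b, c, h}  B2 = {b, c, i}  B3 = {a, b, i}  B4 = {a, b, d}  B5 = {b, d, e}  B6 = {b, e, g}  B7 = {b, f, g}
Tree: B1–B2, B2–B3, B3–B4, B4–B5, B5–B6, B6–B7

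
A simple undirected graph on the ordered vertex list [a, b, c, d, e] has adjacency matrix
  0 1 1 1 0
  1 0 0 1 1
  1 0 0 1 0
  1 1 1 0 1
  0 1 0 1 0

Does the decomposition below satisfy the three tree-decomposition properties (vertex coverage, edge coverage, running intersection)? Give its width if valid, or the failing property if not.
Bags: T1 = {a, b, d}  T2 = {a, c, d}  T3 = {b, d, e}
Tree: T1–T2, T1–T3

Vertex coverage: the bags together contain {a, b, c, d, e}, the full vertex set. Edge coverage: each edge of G has both endpoints in at least one bag. Running intersection: for every vertex, the bags containing it form a connected subtree. All three properties hold, so this is a valid tree decomposition of width max|bag| − 1 = 2, and hence tw(G) ≤ 2.

Yes; width 2.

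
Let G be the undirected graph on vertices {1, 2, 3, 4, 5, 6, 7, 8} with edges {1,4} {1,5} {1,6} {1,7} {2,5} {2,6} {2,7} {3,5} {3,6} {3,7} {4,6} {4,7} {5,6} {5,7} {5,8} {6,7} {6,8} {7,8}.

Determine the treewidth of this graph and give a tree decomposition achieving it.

Treewidth 3.
Bags: B1 = {1, 5, 6, 7}  B2 = {3, 5, 6, 7}  B3 = {1, 4, 6, 7}  B4 = {5, 6, 7, 8}  B5 = {2, 5, 6, 7}
Tree: B1–B2, B1–B3, B2–B4, B4–B5

Every bag has size at most 4, so the width is 4 − 1 = 3 and tw(G) ≤ 3. For the lower bound, the 4 vertices {1, 4, 6, 7} are pairwise adjacent, and any tree decomposition puts a clique entirely inside one bag — forcing width ≥ 3. The upper and lower bounds meet at 3, so that is the treewidth.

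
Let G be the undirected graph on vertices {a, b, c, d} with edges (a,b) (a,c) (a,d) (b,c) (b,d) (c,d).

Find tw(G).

A width-3 tree decomposition is:
Bags: B1 = {a, b, c, d}
Tree: (single bag)
A single bag containing all 4 vertices is trivially a valid decomposition of width 3. On the other hand G contains the 4-clique {a, b, c, d}. A clique must lie in a single bag of any decomposition, so no decomposition can have width below 3. The upper and lower bounds meet at 3, so that is the treewidth.

3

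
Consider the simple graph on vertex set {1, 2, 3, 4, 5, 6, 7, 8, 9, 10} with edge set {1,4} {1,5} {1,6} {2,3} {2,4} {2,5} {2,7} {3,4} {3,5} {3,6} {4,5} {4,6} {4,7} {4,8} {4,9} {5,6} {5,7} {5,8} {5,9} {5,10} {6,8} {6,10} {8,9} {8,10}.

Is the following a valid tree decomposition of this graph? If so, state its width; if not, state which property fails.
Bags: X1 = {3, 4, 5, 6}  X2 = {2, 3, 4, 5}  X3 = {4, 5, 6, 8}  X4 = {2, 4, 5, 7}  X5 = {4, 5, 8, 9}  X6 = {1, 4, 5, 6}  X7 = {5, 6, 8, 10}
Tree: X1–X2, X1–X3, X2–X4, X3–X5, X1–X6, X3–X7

Yes; width 3.

Checking the three conditions: (i) the bags cover all of {1, 2, 3, 4, 5, 6, 7, 8, 9, 10}; (ii) for each edge, some bag contains both endpoints; (iii) the bags containing any fixed vertex form a subtree. All hold, so the decomposition is valid with width 4 − 1 = 3.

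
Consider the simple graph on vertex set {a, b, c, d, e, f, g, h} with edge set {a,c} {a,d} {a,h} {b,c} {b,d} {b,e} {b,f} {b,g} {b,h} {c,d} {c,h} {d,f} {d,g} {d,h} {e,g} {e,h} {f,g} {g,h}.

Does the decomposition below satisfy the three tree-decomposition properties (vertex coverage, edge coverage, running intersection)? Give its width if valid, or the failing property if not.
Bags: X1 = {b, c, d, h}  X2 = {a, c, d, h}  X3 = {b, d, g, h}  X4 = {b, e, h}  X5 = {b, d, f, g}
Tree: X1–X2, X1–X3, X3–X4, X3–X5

A tree decomposition must satisfy three properties: every vertex lies in some bag; for every edge, both endpoints lie together in some bag; and for every vertex, the bags containing it form a connected subtree. Here edge (g,e) lies in no bag, so the decomposition is invalid.

No — edge (g,e) lies in no bag.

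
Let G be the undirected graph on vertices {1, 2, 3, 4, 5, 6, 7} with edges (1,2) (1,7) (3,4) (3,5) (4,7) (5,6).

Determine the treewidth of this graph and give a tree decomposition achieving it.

Treewidth 1.
One such decomposition:
Bags: B1 = {5, 6}  B2 = {3, 5}  B3 = {3, 4}  B4 = {4, 7}  B5 = {1, 7}  B6 = {1, 2}
Tree: B1–B2, B2–B3, B3–B4, B4–B5, B5–B6

Every bag has size at most 2, so the width is 2 − 1 = 1 and tw(G) ≤ 1. Any graph with an edge has treewidth ≥ 1, and G has the edge 6–5. Combining the bounds, tw(G) = 1.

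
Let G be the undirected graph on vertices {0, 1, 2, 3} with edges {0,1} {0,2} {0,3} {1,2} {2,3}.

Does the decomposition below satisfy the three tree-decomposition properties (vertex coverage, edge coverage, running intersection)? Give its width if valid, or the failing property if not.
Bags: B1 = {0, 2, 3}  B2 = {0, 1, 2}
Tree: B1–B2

Yes; width 2.

Checking the three conditions: (i) the bags cover all of {0, 1, 2, 3}; (ii) for each edge, some bag contains both endpoints; (iii) the bags containing any fixed vertex form a subtree. All hold, so the decomposition is valid with width 3 − 1 = 2.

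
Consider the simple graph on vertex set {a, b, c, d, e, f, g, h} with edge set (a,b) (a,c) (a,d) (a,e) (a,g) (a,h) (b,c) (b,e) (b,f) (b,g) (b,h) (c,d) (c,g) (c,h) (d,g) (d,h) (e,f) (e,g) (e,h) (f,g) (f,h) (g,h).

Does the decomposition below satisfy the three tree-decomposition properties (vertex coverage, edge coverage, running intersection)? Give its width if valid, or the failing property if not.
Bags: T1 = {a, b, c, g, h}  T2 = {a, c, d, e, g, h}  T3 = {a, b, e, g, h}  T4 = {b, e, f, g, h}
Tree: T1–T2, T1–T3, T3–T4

A tree decomposition must satisfy three properties: every vertex lies in some bag; for every edge, both endpoints lie together in some bag; and for every vertex, the bags containing it form a connected subtree. Here bags containing vertex e are not connected in the tree, so the decomposition is invalid.

No — bags containing vertex e are not connected in the tree.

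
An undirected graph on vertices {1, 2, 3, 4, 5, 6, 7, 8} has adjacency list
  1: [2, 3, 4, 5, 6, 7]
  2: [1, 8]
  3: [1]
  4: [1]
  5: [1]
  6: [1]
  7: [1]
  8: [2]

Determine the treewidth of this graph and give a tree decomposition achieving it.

Treewidth 1.
Bags: B1 = {1, 4}  B2 = {1, 5}  B3 = {1, 7}  B4 = {1, 3}  B5 = {1, 2}  B6 = {2, 8}  B7 = {1, 6}
Tree: B1–B2, B2–B3, B1–B4, B2–B5, B5–B6, B3–B7

The largest bag has 2 vertices, giving width 1; this decomposition certifies tw(G) ≤ 1. G has an edge, so its treewidth is at least 1. Therefore the treewidth is 1.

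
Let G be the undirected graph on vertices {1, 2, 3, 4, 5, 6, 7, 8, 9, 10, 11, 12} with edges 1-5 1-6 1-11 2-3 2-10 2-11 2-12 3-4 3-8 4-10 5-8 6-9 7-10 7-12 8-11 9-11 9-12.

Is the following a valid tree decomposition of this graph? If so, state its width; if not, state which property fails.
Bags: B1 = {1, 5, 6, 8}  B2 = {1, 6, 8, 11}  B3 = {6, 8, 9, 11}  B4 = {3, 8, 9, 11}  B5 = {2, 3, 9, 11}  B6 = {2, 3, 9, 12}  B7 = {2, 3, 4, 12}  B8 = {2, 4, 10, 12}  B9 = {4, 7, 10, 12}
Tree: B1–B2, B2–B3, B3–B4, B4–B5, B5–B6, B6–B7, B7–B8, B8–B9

Checking the three conditions: (i) the bags cover all of {1, 2, 3, 4, 5, 6, 7, 8, 9, 10, 11, 12}; (ii) for each edge, some bag contains both endpoints; (iii) the bags containing any fixed vertex form a subtree. All hold, so the decomposition is valid with width 4 − 1 = 3.

Yes; width 3.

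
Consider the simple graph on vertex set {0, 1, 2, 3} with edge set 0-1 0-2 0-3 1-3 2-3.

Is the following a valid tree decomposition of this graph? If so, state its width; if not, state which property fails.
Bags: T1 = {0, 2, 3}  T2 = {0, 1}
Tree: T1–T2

No — edge (3,1) lies in no bag.

A tree decomposition must satisfy three properties: every vertex lies in some bag; for every edge, both endpoints lie together in some bag; and for every vertex, the bags containing it form a connected subtree. Here edge (3,1) lies in no bag, so the decomposition is invalid.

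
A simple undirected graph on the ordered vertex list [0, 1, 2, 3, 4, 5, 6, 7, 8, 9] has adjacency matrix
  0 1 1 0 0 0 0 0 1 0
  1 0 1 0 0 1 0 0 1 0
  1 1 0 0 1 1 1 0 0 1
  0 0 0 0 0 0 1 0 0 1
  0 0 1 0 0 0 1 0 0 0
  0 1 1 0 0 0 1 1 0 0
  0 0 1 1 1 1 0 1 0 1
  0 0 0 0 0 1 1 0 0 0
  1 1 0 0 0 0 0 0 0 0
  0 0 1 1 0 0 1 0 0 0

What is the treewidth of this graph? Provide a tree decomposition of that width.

Every bag has size at most 3, so the width is 3 − 1 = 2 and tw(G) ≤ 2. For the lower bound, the 3 vertices {0, 1, 8} are pairwise adjacent, and any tree decomposition puts a clique entirely inside one bag — forcing width ≥ 2. Hence tw(G) = 2 exactly.

Treewidth 2.
Bags: B1 = {2, 6, 9}  B2 = {2, 5, 6}  B3 = {1, 2, 5}  B4 = {2, 4, 6}  B5 = {5, 6, 7}  B6 = {0, 1, 2}  B7 = {0, 1, 8}  B8 = {3, 6, 9}
Tree: B1–B2, B2–B3, B1–B4, B2–B5, B3–B6, B6–B7, B1–B8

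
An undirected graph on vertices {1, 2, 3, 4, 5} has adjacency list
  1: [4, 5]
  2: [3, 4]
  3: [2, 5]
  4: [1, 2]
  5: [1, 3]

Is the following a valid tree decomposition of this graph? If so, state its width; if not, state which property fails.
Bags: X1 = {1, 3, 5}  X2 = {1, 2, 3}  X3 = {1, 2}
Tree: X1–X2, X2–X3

A tree decomposition must satisfy three properties: every vertex lies in some bag; for every edge, both endpoints lie together in some bag; and for every vertex, the bags containing it form a connected subtree. Here vertex 4 appears in no bag, so the decomposition is invalid.

No — vertex 4 appears in no bag.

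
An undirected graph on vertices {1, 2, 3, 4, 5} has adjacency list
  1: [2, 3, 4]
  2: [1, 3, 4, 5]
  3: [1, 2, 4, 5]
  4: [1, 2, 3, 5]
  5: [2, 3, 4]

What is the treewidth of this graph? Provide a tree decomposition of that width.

The largest bag has 4 vertices, giving width 3; this decomposition certifies tw(G) ≤ 3. Conversely, {1, 2, 3, 4} is a clique of size 4, and the vertices of any clique must share a bag in every tree decomposition; so some bag has ≥ 4 vertices and tw(G) ≥ 3. Hence tw(G) = 3 exactly.

Treewidth 3.
Bags: B1 = {1, 2, 3, 4}  B2 = {2, 3, 4, 5}
Tree: B1–B2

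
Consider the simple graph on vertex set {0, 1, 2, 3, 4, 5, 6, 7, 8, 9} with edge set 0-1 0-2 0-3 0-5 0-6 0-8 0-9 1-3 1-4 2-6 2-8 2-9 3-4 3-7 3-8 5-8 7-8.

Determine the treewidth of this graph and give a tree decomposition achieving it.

Every bag has size at most 3, so the width is 3 − 1 = 2 and tw(G) ≤ 2. On the other hand G contains the 3-clique {0, 1, 3}. A clique must lie in a single bag of any decomposition, so no decomposition can have width below 2. The upper and lower bounds meet at 2, so that is the treewidth.

Treewidth 2.
One optimal decomposition is:
Bags: B1 = {0, 1, 3}  B2 = {0, 3, 8}  B3 = {0, 2, 8}  B4 = {0, 5, 8}  B5 = {0, 2, 9}  B6 = {3, 7, 8}  B7 = {0, 2, 6}  B8 = {1, 3, 4}
Tree: B1–B2, B2–B3, B3–B4, B3–B5, B2–B6, B5–B7, B1–B8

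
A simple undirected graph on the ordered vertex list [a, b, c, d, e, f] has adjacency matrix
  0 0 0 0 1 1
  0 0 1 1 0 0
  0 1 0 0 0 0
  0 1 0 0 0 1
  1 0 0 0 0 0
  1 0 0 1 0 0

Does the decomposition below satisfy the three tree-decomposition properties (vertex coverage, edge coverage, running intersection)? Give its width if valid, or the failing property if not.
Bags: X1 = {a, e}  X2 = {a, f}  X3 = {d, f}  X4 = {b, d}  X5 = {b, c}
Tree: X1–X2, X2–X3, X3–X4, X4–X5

Every vertex of G appears in some bag (union = {a, b, c, d, e, f}); every edge is covered by a bag; and for each vertex v the set of bags containing v is connected in the bag tree. The decomposition is therefore valid. The largest bag has 2 vertices, so the width is 1.

Yes; width 1.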